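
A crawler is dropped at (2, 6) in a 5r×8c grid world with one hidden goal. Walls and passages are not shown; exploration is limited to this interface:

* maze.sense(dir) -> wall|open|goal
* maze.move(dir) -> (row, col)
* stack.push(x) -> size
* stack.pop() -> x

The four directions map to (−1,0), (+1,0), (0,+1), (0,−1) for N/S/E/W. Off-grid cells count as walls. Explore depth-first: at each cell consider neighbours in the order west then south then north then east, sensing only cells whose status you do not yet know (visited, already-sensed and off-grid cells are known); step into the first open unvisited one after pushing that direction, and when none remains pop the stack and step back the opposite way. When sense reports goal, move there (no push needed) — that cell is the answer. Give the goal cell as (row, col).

I use maze.sense(dir→west), — result: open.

I call stack.push(x→west), and observe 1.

Invoking maze.move(dir→west), and observe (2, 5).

Calling maze.sense(dir→west), and observe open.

I invoke stack.push(x→west), : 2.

Invoking maze.move(dir→west), and observe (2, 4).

I invoke maze.sense(dir→west), and get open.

Invoking stack.push(x→west), yielding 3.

I run maze.move(dir→west), giving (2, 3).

I try maze.sense(dir→west), — result: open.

I run stack.push(x→west), yielding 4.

I use maze.move(dir→west), and get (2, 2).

Now I run maze.sense(dir→west), which returns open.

I invoke stack.push(x→west), and get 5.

Calling maze.move(dir→west), → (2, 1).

I use maze.sense(dir→west), which returns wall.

Then maze.sense(dir→south), and see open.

Invoking stack.push(x→south), and see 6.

Calling maze.move(dir→south), : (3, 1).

I use maze.sense(dir→west), : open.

I invoke stack.push(x→west), → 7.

I try maze.move(dir→west), which returns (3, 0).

Using maze.sense(dir→south), — result: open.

Next I call stack.push(x→south), and observe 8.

I use maze.move(dir→south), and observe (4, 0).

Calling maze.sense(dir→east), : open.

I try stack.push(x→east), — result: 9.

Now I run maze.move(dir→east), : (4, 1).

I invoke maze.sense(dir→east), — result: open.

I invoke stack.push(x→east), → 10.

Calling maze.move(dir→east), — result: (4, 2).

Now I run maze.sense(dir→north), yielding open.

Then stack.push(x→north), yielding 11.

Then maze.move(dir→north), — result: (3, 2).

Then maze.sense(dir→east), → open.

Calling stack.push(x→east), → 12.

Next I call maze.move(dir→east), → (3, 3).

Now I run maze.sense(dir→south), : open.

I use stack.push(x→south), and get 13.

Next I call maze.move(dir→south), and get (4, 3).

Calling maze.sense(dir→east), : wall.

Now I run stack.pop(), and get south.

I invoke maze.move(dir→north), — result: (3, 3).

Next I call maze.sense(dir→east), — result: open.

Next I call stack.push(x→east), and observe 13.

Next I call maze.move(dir→east), : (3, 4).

Next I call maze.sense(dir→east), giving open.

Using stack.push(x→east), giving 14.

Then maze.move(dir→east), giving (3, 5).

I use maze.sense(dir→south), giving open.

I call stack.push(x→south), and observe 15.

I call maze.move(dir→south), giving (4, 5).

I run maze.sense(dir→east), which returns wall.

Calling stack.pop(), : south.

Then maze.move(dir→north), : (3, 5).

Then maze.sense(dir→east), and see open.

I use stack.push(x→east), giving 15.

I run maze.move(dir→east), which returns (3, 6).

Next I call maze.sense(dir→east), which returns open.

Now I run stack.push(x→east), : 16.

I run maze.move(dir→east), and observe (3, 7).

I run maze.sense(dir→south), → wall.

Now I run maze.sense(dir→north), and see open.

Calling stack.push(x→north), and get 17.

I use maze.move(dir→north), : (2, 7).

Using maze.sense(dir→north), which returns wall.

Invoking stack.pop, → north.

Next I call maze.move(dir→south), giving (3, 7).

I try stack.pop(), and see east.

Invoking maze.move(dir→west), giving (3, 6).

Then stack.pop(), — result: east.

Next I call maze.move(dir→west), and see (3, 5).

Calling stack.pop, giving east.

I run maze.move(dir→west), : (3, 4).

I invoke stack.pop(), : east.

Next I call maze.move(dir→west), yielding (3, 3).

Now I run stack.pop(), giving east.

I use maze.move(dir→west), : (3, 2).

Now I run stack.pop, and observe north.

I call maze.move(dir→south), and observe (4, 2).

I try stack.pop(), and see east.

I call maze.move(dir→west), and see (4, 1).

Next I call stack.pop, and see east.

I use maze.move(dir→west), → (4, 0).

I use stack.pop(), — result: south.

Invoking maze.move(dir→north), and get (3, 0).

I invoke stack.pop, giving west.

Using maze.move(dir→east), : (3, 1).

Using stack.pop(), giving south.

Now I run maze.move(dir→north), and observe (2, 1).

Using maze.sense(dir→north), and get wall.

I call stack.pop, giving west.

I call maze.move(dir→east), and see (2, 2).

I use maze.sense(dir→north), → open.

Next I call stack.push(x→north), → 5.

I invoke maze.move(dir→north), : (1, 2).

Invoking maze.sense(dir→north), yielding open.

I run stack.push(x→north), yielding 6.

I run maze.move(dir→north), and get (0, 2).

I try maze.sense(dir→west), yielding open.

Calling stack.push(x→west), : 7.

I try maze.move(dir→west), and observe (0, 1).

I use maze.sense(dir→west), and see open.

I use stack.push(x→west), and see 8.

Next I call maze.move(dir→west), and observe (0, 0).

Calling maze.sense(dir→south), : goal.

Then maze.move(dir→south), and get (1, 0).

Answer: (1, 0)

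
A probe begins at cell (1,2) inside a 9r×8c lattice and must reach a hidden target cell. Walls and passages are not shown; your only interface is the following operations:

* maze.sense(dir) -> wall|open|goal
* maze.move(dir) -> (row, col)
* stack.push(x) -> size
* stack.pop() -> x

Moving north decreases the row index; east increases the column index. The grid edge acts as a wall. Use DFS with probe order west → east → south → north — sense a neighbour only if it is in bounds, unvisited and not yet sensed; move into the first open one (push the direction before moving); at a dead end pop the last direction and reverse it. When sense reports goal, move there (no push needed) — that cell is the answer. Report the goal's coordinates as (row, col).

;; sense(west) ~> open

;; push(west) ~> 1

;; move(west) ~> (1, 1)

;; sense(west) ~> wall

;; sense(south) ~> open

;; push(south) ~> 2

;; move(south) ~> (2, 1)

;; sense(west) ~> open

;; push(west) ~> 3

;; move(west) ~> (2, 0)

;; sense(south) ~> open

;; push(south) ~> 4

;; move(south) ~> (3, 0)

;; sense(east) ~> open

;; push(east) ~> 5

;; move(east) ~> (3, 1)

;; sense(east) ~> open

;; push(east) ~> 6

;; move(east) ~> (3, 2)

;; sense(east) ~> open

;; push(east) ~> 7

;; move(east) ~> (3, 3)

;; sense(east) ~> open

;; push(east) ~> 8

;; move(east) ~> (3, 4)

;; sense(east) ~> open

;; push(east) ~> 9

;; move(east) ~> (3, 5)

;; sense(east) ~> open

;; push(east) ~> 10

;; move(east) ~> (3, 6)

;; sense(east) ~> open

;; push(east) ~> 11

;; move(east) ~> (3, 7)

;; sense(south) ~> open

;; push(south) ~> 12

;; move(south) ~> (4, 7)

;; sense(west) ~> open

;; push(west) ~> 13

;; move(west) ~> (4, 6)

;; sense(west) ~> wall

;; sense(south) ~> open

;; push(south) ~> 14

;; move(south) ~> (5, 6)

;; sense(west) ~> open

;; push(west) ~> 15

;; move(west) ~> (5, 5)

;; sense(west) ~> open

;; push(west) ~> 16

;; move(west) ~> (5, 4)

;; sense(west) ~> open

;; push(west) ~> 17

;; move(west) ~> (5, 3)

;; sense(west) ~> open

;; push(west) ~> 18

;; move(west) ~> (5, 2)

;; sense(west) ~> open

;; push(west) ~> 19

;; move(west) ~> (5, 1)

;; sense(west) ~> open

;; push(west) ~> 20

;; move(west) ~> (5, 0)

;; sense(south) ~> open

;; push(south) ~> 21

;; move(south) ~> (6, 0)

;; sense(east) ~> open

;; push(east) ~> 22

;; move(east) ~> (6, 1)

;; sense(east) ~> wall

;; sense(south) ~> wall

;; pop() ~> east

;; move(west) ~> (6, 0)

;; sense(south) ~> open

;; push(south) ~> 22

;; move(south) ~> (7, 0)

;; sense(south) ~> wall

;; pop() ~> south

;; move(north) ~> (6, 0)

;; pop() ~> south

;; move(north) ~> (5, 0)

;; sense(north) ~> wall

;; pop() ~> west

;; move(east) ~> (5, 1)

;; sense(north) ~> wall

;; pop() ~> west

;; move(east) ~> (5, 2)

;; sense(north) ~> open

;; push(north) ~> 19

;; move(north) ~> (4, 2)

;; sense(east) ~> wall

;; pop() ~> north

;; move(south) ~> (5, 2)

;; pop() ~> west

;; move(east) ~> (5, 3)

;; sense(south) ~> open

;; push(south) ~> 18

;; move(south) ~> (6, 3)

;; sense(east) ~> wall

;; sense(south) ~> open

;; push(south) ~> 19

;; move(south) ~> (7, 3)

;; sense(west) ~> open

;; push(west) ~> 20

;; move(west) ~> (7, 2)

;; sense(south) ~> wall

;; pop() ~> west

;; move(east) ~> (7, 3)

;; sense(east) ~> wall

;; sense(south) ~> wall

;; pop() ~> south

;; move(north) ~> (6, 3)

;; pop() ~> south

;; move(north) ~> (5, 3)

;; pop() ~> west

;; move(east) ~> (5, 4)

;; sense(north) ~> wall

;; pop() ~> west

;; move(east) ~> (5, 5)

;; sense(south) ~> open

;; push(south) ~> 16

;; move(south) ~> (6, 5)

;; sense(east) ~> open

;; push(east) ~> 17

;; move(east) ~> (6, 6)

;; sense(east) ~> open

;; push(east) ~> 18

;; move(east) ~> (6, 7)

;; sense(south) ~> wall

;; sense(north) ~> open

;; push(north) ~> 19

;; move(north) ~> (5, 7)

;; pop() ~> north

;; move(south) ~> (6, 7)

;; pop() ~> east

;; move(west) ~> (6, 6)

;; sense(south) ~> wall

;; pop() ~> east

;; move(west) ~> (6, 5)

;; sense(south) ~> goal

;; move(south) ~> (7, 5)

Answer: (7, 5)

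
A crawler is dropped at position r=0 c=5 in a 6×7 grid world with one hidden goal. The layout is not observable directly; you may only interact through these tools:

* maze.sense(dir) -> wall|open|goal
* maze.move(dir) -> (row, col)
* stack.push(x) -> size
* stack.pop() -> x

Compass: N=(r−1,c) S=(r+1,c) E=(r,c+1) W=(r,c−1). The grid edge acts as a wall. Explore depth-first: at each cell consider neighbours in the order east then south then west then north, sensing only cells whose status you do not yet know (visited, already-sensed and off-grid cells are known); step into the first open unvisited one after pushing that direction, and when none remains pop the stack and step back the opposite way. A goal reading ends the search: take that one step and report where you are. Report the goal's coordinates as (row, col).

Then maze.sense passing dir=east, giving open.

Then stack.push passing x=east, → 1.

I use maze.move passing dir=east, giving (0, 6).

Next I call maze.sense passing dir=south, yielding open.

I try stack.push passing x=south, → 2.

Calling maze.move passing dir=south, → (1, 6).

Then maze.sense passing dir=south, which returns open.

I invoke stack.push passing x=south, giving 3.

Calling maze.move passing dir=south, and observe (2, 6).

I run maze.sense passing dir=south, and get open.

Invoking stack.push passing x=south, giving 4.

Calling maze.move passing dir=south, and see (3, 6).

Next I call maze.sense passing dir=south, : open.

Calling stack.push passing x=south, yielding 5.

Now I run maze.move passing dir=south, giving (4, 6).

Now I run maze.sense passing dir=south, : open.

I try stack.push passing x=south, : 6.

Using maze.move passing dir=south, — result: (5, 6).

I use maze.sense passing dir=west, and observe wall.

I try stack.pop, which returns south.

Next I call maze.move passing dir=north, — result: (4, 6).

Using maze.sense passing dir=west, giving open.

Calling stack.push passing x=west, and get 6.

Invoking maze.move passing dir=west, — result: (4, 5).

I use maze.sense passing dir=west, and get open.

Then stack.push passing x=west, and observe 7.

Invoking maze.move passing dir=west, yielding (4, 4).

Next I call maze.sense passing dir=south, which returns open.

I try stack.push passing x=south, and observe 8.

Invoking maze.move passing dir=south, which returns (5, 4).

I try maze.sense passing dir=west, which returns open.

Calling stack.push passing x=west, and see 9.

I use maze.move passing dir=west, : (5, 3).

Then maze.sense passing dir=west, giving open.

Invoking stack.push passing x=west, → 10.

Next I call maze.move passing dir=west, giving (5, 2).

I invoke maze.sense passing dir=west, which returns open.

I use stack.push passing x=west, giving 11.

I invoke maze.move passing dir=west, which returns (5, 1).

Calling maze.sense passing dir=west, — result: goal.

Calling maze.move passing dir=west, yielding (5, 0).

Answer: (5, 0)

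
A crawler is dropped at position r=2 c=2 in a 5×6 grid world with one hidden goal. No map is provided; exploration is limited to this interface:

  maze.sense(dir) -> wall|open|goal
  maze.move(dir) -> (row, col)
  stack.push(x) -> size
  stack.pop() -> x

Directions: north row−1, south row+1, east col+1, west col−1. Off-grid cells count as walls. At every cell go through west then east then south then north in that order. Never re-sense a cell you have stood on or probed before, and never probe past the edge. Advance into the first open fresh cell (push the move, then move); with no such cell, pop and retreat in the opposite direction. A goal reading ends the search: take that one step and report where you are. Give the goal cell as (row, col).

~$ sense dir: west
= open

~$ push x: west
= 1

~$ move dir: west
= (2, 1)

~$ sense dir: west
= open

~$ push x: west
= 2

~$ move dir: west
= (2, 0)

~$ sense dir: south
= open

~$ push x: south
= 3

~$ move dir: south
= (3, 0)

~$ sense dir: east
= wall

~$ sense dir: south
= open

~$ push x: south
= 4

~$ move dir: south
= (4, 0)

~$ sense dir: east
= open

~$ push x: east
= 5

~$ move dir: east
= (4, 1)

~$ sense dir: east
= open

~$ push x: east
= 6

~$ move dir: east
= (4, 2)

~$ sense dir: east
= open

~$ push x: east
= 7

~$ move dir: east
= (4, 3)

~$ sense dir: east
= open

~$ push x: east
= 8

~$ move dir: east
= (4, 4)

~$ sense dir: east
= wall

~$ sense dir: north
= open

~$ push x: north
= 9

~$ move dir: north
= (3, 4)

~$ sense dir: west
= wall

~$ sense dir: east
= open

~$ push x: east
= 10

~$ move dir: east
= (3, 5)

~$ sense dir: north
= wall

~$ pop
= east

~$ move dir: west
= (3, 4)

~$ sense dir: north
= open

~$ push x: north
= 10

~$ move dir: north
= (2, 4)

~$ sense dir: west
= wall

~$ sense dir: north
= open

~$ push x: north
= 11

~$ move dir: north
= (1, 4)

~$ sense dir: west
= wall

~$ sense dir: east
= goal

~$ move dir: east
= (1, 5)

Answer: (1, 5)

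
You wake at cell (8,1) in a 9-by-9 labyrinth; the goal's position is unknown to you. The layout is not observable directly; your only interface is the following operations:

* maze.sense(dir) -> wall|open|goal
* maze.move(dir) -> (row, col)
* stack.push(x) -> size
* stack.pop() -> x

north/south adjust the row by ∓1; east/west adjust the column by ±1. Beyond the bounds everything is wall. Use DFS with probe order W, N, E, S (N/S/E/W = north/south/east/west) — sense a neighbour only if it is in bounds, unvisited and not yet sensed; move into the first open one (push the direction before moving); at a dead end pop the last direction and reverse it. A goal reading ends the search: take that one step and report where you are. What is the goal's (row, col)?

>> sense(west)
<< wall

>> sense(north)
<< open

>> push(north)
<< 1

>> move(north)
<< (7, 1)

>> sense(west)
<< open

>> push(west)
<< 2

>> move(west)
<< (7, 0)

>> sense(north)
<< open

>> push(north)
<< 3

>> move(north)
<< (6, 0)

>> sense(north)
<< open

>> push(north)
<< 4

>> move(north)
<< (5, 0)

>> sense(north)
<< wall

>> sense(east)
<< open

>> push(east)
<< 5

>> move(east)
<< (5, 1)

>> sense(north)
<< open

>> push(north)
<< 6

>> move(north)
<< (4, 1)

>> sense(north)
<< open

>> push(north)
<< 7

>> move(north)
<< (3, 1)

>> sense(west)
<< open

>> push(west)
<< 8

>> move(west)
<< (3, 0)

>> sense(north)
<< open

>> push(north)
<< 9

>> move(north)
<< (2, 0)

>> sense(north)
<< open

>> push(north)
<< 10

>> move(north)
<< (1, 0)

>> sense(north)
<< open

>> push(north)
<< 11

>> move(north)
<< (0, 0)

>> sense(east)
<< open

>> push(east)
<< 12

>> move(east)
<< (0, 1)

>> sense(east)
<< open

>> push(east)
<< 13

>> move(east)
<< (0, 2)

>> sense(east)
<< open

>> push(east)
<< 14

>> move(east)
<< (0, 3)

>> sense(east)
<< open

>> push(east)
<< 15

>> move(east)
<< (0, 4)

>> sense(east)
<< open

>> push(east)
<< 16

>> move(east)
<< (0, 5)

>> sense(east)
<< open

>> push(east)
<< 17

>> move(east)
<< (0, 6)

>> sense(east)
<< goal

>> move(east)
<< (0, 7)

Answer: (0, 7)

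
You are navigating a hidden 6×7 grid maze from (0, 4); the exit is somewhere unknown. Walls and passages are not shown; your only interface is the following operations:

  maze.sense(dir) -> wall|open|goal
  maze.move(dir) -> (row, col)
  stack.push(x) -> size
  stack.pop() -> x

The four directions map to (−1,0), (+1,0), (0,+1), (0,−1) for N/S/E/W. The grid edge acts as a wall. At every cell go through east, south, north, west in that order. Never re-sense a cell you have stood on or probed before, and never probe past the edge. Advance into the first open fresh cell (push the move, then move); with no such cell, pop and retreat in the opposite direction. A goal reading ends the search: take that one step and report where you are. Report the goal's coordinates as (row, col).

Step: sense[dir→east]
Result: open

Step: push[x→east]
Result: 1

Step: move[dir→east]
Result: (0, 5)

Step: sense[dir→east]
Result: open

Step: push[x→east]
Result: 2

Step: move[dir→east]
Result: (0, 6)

Step: sense[dir→south]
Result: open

Step: push[x→south]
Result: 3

Step: move[dir→south]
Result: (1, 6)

Step: sense[dir→south]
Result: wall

Step: sense[dir→west]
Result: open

Step: push[x→west]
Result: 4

Step: move[dir→west]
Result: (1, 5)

Step: sense[dir→south]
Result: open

Step: push[x→south]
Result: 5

Step: move[dir→south]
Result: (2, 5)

Step: sense[dir→south]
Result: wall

Step: sense[dir→west]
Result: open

Step: push[x→west]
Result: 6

Step: move[dir→west]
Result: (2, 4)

Step: sense[dir→south]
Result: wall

Step: sense[dir→north]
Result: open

Step: push[x→north]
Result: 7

Step: move[dir→north]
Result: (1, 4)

Step: sense[dir→west]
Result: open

Step: push[x→west]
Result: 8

Step: move[dir→west]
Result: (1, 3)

Step: sense[dir→south]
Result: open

Step: push[x→south]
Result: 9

Step: move[dir→south]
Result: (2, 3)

Step: sense[dir→south]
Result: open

Step: push[x→south]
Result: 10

Step: move[dir→south]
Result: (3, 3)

Step: sense[dir→south]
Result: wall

Step: sense[dir→west]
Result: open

Step: push[x→west]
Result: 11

Step: move[dir→west]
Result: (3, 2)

Step: sense[dir→south]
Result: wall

Step: sense[dir→north]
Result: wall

Step: sense[dir→west]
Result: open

Step: push[x→west]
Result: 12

Step: move[dir→west]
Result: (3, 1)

Step: sense[dir→south]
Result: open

Step: push[x→south]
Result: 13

Step: move[dir→south]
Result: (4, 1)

Step: sense[dir→south]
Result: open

Step: push[x→south]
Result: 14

Step: move[dir→south]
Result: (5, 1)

Step: sense[dir→east]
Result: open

Step: push[x→east]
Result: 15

Step: move[dir→east]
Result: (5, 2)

Step: sense[dir→east]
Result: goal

Step: move[dir→east]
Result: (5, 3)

Answer: (5, 3)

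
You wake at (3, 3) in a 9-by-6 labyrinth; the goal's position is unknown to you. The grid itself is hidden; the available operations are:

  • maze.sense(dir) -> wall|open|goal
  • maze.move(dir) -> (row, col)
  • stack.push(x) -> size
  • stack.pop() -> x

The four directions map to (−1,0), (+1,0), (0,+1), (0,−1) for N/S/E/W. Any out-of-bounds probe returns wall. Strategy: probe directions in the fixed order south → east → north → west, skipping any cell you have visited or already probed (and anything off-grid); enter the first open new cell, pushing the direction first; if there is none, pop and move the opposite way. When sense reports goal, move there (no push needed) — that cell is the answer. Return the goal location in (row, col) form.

;; sense(dir='south') => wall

;; sense(dir='east') => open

;; push(x='east') => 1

;; move(dir='east') => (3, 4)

;; sense(dir='south') => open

;; push(x='south') => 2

;; move(dir='south') => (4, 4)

;; sense(dir='south') => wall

;; sense(dir='east') => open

;; push(x='east') => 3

;; move(dir='east') => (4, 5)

;; sense(dir='south') => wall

;; sense(dir='north') => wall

;; pop() => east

;; move(dir='west') => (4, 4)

;; pop() => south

;; move(dir='north') => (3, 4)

;; sense(dir='north') => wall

;; pop() => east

;; move(dir='west') => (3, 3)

;; sense(dir='north') => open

;; push(x='north') => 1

;; move(dir='north') => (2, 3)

;; sense(dir='north') => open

;; push(x='north') => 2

;; move(dir='north') => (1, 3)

;; sense(dir='east') => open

;; push(x='east') => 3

;; move(dir='east') => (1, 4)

;; sense(dir='east') => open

;; push(x='east') => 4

;; move(dir='east') => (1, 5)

;; sense(dir='south') => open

;; push(x='south') => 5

;; move(dir='south') => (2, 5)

;; pop() => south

;; move(dir='north') => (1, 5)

;; sense(dir='north') => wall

;; pop() => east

;; move(dir='west') => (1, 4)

;; sense(dir='north') => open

;; push(x='north') => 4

;; move(dir='north') => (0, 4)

;; sense(dir='west') => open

;; push(x='west') => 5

;; move(dir='west') => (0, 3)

;; sense(dir='west') => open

;; push(x='west') => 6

;; move(dir='west') => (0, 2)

;; sense(dir='south') => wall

;; sense(dir='west') => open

;; push(x='west') => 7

;; move(dir='west') => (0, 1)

;; sense(dir='south') => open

;; push(x='south') => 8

;; move(dir='south') => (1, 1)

;; sense(dir='south') => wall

;; sense(dir='west') => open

;; push(x='west') => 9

;; move(dir='west') => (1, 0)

;; sense(dir='south') => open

;; push(x='south') => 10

;; move(dir='south') => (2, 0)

;; sense(dir='south') => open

;; push(x='south') => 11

;; move(dir='south') => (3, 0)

;; sense(dir='south') => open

;; push(x='south') => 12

;; move(dir='south') => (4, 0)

;; sense(dir='south') => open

;; push(x='south') => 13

;; move(dir='south') => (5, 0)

;; sense(dir='south') => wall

;; sense(dir='east') => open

;; push(x='east') => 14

;; move(dir='east') => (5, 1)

;; sense(dir='south') => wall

;; sense(dir='east') => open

;; push(x='east') => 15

;; move(dir='east') => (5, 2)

;; sense(dir='south') => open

;; push(x='south') => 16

;; move(dir='south') => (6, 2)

;; sense(dir='south') => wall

;; sense(dir='east') => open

;; push(x='east') => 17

;; move(dir='east') => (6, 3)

;; sense(dir='south') => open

;; push(x='south') => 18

;; move(dir='south') => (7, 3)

;; sense(dir='south') => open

;; push(x='south') => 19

;; move(dir='south') => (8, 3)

;; sense(dir='east') => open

;; push(x='east') => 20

;; move(dir='east') => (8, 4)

;; sense(dir='east') => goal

;; move(dir='east') => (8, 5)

Answer: (8, 5)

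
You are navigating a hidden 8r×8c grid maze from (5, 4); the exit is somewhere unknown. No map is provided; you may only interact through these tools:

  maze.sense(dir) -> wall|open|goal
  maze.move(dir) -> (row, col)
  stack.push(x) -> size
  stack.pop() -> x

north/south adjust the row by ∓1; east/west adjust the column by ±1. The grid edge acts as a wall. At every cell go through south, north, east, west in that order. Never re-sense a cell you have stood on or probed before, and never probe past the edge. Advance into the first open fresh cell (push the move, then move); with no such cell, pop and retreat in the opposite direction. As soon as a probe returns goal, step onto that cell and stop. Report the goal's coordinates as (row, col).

Invoking maze.sense with dir='south', → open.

I invoke stack.push with x='south', which returns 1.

I run maze.move with dir='south', — result: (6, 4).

Next I call maze.sense with dir='south', and get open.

Calling stack.push with x='south', and get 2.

Then maze.move with dir='south', yielding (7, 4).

I run maze.sense with dir='east', — result: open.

Next I call stack.push with x='east', yielding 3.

I run maze.move with dir='east', → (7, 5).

I try maze.sense with dir='north', — result: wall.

I run maze.sense with dir='east', which returns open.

Calling stack.push with x='east', which returns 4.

Calling maze.move with dir='east', yielding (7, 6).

I try maze.sense with dir='north', which returns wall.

I try maze.sense with dir='east', — result: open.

I invoke stack.push with x='east', which returns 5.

Using maze.move with dir='east', — result: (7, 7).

Now I run maze.sense with dir='north', which returns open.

I use stack.push with x='north', and get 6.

Next I call maze.move with dir='north', giving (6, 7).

I run maze.sense with dir='north', → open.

Invoking stack.push with x='north', → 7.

I run maze.move with dir='north', and get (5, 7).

I run maze.sense with dir='north', yielding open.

I try stack.push with x='north', yielding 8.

Calling maze.move with dir='north', and observe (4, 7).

I use maze.sense with dir='north', giving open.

I invoke stack.push with x='north', → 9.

Next I call maze.move with dir='north', and get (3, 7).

I call maze.sense with dir='north', giving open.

I run stack.push with x='north', — result: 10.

Calling maze.move with dir='north', — result: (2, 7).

I call maze.sense with dir='north', and get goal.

I invoke maze.move with dir='north', — result: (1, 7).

Answer: (1, 7)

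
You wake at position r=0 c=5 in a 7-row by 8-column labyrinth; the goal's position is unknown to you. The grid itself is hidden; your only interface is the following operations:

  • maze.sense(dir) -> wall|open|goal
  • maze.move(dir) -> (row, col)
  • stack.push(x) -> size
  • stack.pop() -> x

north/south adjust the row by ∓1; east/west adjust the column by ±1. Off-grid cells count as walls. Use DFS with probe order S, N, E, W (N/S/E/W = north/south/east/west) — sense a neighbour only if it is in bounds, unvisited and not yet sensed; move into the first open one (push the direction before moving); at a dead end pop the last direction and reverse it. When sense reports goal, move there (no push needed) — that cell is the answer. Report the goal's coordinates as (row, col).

·→ maze.sense(dir='south')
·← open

·→ stack.push(x='south')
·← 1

·→ maze.move(dir='south')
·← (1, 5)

·→ maze.sense(dir='south')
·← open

·→ stack.push(x='south')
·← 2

·→ maze.move(dir='south')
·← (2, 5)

·→ maze.sense(dir='south')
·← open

·→ stack.push(x='south')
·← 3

·→ maze.move(dir='south')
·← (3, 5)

·→ maze.sense(dir='south')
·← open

·→ stack.push(x='south')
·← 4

·→ maze.move(dir='south')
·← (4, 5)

·→ maze.sense(dir='south')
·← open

·→ stack.push(x='south')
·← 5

·→ maze.move(dir='south')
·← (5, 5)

·→ maze.sense(dir='south')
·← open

·→ stack.push(x='south')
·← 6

·→ maze.move(dir='south')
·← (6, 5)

·→ maze.sense(dir='east')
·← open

·→ stack.push(x='east')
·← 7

·→ maze.move(dir='east')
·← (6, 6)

·→ maze.sense(dir='north')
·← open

·→ stack.push(x='north')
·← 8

·→ maze.move(dir='north')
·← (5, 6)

·→ maze.sense(dir='north')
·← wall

·→ maze.sense(dir='east')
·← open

·→ stack.push(x='east')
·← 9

·→ maze.move(dir='east')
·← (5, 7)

·→ maze.sense(dir='south')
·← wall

·→ maze.sense(dir='north')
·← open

·→ stack.push(x='north')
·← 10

·→ maze.move(dir='north')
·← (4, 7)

·→ maze.sense(dir='north')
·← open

·→ stack.push(x='north')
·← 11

·→ maze.move(dir='north')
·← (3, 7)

·→ maze.sense(dir='north')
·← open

·→ stack.push(x='north')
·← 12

·→ maze.move(dir='north')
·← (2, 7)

·→ maze.sense(dir='north')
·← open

·→ stack.push(x='north')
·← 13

·→ maze.move(dir='north')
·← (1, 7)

·→ maze.sense(dir='north')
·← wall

·→ maze.sense(dir='west')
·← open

·→ stack.push(x='west')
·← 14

·→ maze.move(dir='west')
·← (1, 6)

·→ maze.sense(dir='south')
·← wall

·→ maze.sense(dir='north')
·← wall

·→ stack.pop()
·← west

·→ maze.move(dir='east')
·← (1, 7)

·→ stack.pop()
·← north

·→ maze.move(dir='south')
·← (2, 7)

·→ stack.pop()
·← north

·→ maze.move(dir='south')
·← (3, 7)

·→ maze.sense(dir='west')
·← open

·→ stack.push(x='west')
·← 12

·→ maze.move(dir='west')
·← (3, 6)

·→ stack.pop()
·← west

·→ maze.move(dir='east')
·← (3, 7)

·→ stack.pop()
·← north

·→ maze.move(dir='south')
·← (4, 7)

·→ stack.pop()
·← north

·→ maze.move(dir='south')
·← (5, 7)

·→ stack.pop()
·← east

·→ maze.move(dir='west')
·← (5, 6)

·→ stack.pop()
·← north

·→ maze.move(dir='south')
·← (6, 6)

·→ stack.pop()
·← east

·→ maze.move(dir='west')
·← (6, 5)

·→ maze.sense(dir='west')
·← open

·→ stack.push(x='west')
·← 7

·→ maze.move(dir='west')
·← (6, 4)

·→ maze.sense(dir='north')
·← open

·→ stack.push(x='north')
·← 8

·→ maze.move(dir='north')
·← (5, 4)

·→ maze.sense(dir='north')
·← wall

·→ maze.sense(dir='west')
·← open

·→ stack.push(x='west')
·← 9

·→ maze.move(dir='west')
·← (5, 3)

·→ maze.sense(dir='south')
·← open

·→ stack.push(x='south')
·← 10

·→ maze.move(dir='south')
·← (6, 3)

·→ maze.sense(dir='west')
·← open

·→ stack.push(x='west')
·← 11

·→ maze.move(dir='west')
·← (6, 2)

·→ maze.sense(dir='north')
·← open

·→ stack.push(x='north')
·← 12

·→ maze.move(dir='north')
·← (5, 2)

·→ maze.sense(dir='north')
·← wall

·→ maze.sense(dir='west')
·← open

·→ stack.push(x='west')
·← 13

·→ maze.move(dir='west')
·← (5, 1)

·→ maze.sense(dir='south')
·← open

·→ stack.push(x='south')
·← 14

·→ maze.move(dir='south')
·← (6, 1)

·→ maze.sense(dir='west')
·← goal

·→ maze.move(dir='west')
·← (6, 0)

Answer: (6, 0)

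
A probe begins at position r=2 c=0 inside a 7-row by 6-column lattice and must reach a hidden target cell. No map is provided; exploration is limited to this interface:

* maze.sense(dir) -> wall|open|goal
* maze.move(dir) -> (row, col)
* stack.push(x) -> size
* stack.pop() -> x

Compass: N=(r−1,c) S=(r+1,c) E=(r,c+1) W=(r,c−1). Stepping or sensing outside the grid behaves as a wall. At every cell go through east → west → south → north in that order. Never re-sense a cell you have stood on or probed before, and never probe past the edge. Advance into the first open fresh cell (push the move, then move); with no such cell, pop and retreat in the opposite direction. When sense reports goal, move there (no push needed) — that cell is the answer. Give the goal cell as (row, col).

-- 1. sense(dir: east) => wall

-- 2. sense(dir: south) => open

-- 3. push(x: south) => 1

-- 4. move(dir: south) => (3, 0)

-- 5. sense(dir: east) => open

-- 6. push(x: east) => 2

-- 7. move(dir: east) => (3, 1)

-- 8. sense(dir: east) => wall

-- 9. sense(dir: south) => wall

-- 10. pop() => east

-- 11. move(dir: west) => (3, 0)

-- 12. sense(dir: south) => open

-- 13. push(x: south) => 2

-- 14. move(dir: south) => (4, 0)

-- 15. sense(dir: south) => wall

-- 16. pop() => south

-- 17. move(dir: north) => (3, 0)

-- 18. pop() => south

-- 19. move(dir: north) => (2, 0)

-- 20. sense(dir: north) => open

-- 21. push(x: north) => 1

-- 22. move(dir: north) => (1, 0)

-- 23. sense(dir: east) => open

-- 24. push(x: east) => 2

-- 25. move(dir: east) => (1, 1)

-- 26. sense(dir: east) => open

-- 27. push(x: east) => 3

-- 28. move(dir: east) => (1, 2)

-- 29. sense(dir: east) => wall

-- 30. sense(dir: south) => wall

-- 31. sense(dir: north) => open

-- 32. push(x: north) => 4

-- 33. move(dir: north) => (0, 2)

-- 34. sense(dir: east) => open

-- 35. push(x: east) => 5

-- 36. move(dir: east) => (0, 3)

-- 37. sense(dir: east) => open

-- 38. push(x: east) => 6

-- 39. move(dir: east) => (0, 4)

-- 40. sense(dir: east) => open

-- 41. push(x: east) => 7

-- 42. move(dir: east) => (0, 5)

-- 43. sense(dir: south) => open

-- 44. push(x: south) => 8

-- 45. move(dir: south) => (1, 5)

-- 46. sense(dir: west) => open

-- 47. push(x: west) => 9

-- 48. move(dir: west) => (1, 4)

-- 49. sense(dir: south) => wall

-- 50. pop() => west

-- 51. move(dir: east) => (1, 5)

-- 52. sense(dir: south) => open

-- 53. push(x: south) => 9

-- 54. move(dir: south) => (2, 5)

-- 55. sense(dir: south) => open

-- 56. push(x: south) => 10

-- 57. move(dir: south) => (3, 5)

-- 58. sense(dir: west) => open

-- 59. push(x: west) => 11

-- 60. move(dir: west) => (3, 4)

-- 61. sense(dir: west) => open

-- 62. push(x: west) => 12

-- 63. move(dir: west) => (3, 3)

-- 64. sense(dir: south) => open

-- 65. push(x: south) => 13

-- 66. move(dir: south) => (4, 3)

-- 67. sense(dir: east) => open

-- 68. push(x: east) => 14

-- 69. move(dir: east) => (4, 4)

-- 70. sense(dir: east) => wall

-- 71. sense(dir: south) => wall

-- 72. pop() => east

-- 73. move(dir: west) => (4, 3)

-- 74. sense(dir: west) => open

-- 75. push(x: west) => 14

-- 76. move(dir: west) => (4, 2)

-- 77. sense(dir: south) => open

-- 78. push(x: south) => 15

-- 79. move(dir: south) => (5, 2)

-- 80. sense(dir: east) => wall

-- 81. sense(dir: west) => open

-- 82. push(x: west) => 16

-- 83. move(dir: west) => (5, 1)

-- 84. sense(dir: south) => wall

-- 85. pop() => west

-- 86. move(dir: east) => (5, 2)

-- 87. sense(dir: south) => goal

-- 88. move(dir: south) => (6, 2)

Answer: (6, 2)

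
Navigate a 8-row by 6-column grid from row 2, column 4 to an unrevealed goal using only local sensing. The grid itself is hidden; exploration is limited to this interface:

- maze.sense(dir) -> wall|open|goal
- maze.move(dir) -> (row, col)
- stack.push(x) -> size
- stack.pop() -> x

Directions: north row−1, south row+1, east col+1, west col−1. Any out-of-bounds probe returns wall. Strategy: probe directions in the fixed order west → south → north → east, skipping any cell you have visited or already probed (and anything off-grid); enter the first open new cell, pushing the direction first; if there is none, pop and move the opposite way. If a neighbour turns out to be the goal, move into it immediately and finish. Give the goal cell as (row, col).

-- maze.sense(dir: west) == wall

-- maze.sense(dir: south) == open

-- stack.push(x: south) == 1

-- maze.move(dir: south) == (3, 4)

-- maze.sense(dir: west) == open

-- stack.push(x: west) == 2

-- maze.move(dir: west) == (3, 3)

-- maze.sense(dir: west) == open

-- stack.push(x: west) == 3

-- maze.move(dir: west) == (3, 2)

-- maze.sense(dir: west) == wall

-- maze.sense(dir: south) == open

-- stack.push(x: south) == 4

-- maze.move(dir: south) == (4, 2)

-- maze.sense(dir: west) == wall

-- maze.sense(dir: south) == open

-- stack.push(x: south) == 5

-- maze.move(dir: south) == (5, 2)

-- maze.sense(dir: west) == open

-- stack.push(x: west) == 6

-- maze.move(dir: west) == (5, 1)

-- maze.sense(dir: west) == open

-- stack.push(x: west) == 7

-- maze.move(dir: west) == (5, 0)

-- maze.sense(dir: south) == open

-- stack.push(x: south) == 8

-- maze.move(dir: south) == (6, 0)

-- maze.sense(dir: south) == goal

-- maze.move(dir: south) == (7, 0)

Answer: (7, 0)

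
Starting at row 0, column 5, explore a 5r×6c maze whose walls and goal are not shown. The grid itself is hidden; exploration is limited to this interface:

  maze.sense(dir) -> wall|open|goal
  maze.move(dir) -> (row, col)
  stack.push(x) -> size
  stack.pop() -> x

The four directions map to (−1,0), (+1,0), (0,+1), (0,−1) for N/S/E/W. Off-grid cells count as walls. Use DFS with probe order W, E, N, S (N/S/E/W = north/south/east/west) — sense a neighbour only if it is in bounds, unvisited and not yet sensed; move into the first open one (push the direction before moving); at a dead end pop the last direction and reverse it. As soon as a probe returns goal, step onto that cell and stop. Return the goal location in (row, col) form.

-- 1. maze.sense(dir=west) -> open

-- 2. stack.push(x=west) -> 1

-- 3. maze.move(dir=west) -> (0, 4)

-- 4. maze.sense(dir=west) -> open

-- 5. stack.push(x=west) -> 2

-- 6. maze.move(dir=west) -> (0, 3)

-- 7. maze.sense(dir=west) -> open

-- 8. stack.push(x=west) -> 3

-- 9. maze.move(dir=west) -> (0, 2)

-- 10. maze.sense(dir=west) -> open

-- 11. stack.push(x=west) -> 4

-- 12. maze.move(dir=west) -> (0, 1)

-- 13. maze.sense(dir=west) -> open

-- 14. stack.push(x=west) -> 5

-- 15. maze.move(dir=west) -> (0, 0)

-- 16. maze.sense(dir=south) -> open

-- 17. stack.push(x=south) -> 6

-- 18. maze.move(dir=south) -> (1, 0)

-- 19. maze.sense(dir=east) -> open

-- 20. stack.push(x=east) -> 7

-- 21. maze.move(dir=east) -> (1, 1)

-- 22. maze.sense(dir=east) -> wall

-- 23. maze.sense(dir=south) -> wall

-- 24. stack.pop() -> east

-- 25. maze.move(dir=west) -> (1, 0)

-- 26. maze.sense(dir=south) -> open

-- 27. stack.push(x=south) -> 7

-- 28. maze.move(dir=south) -> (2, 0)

-- 29. maze.sense(dir=south) -> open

-- 30. stack.push(x=south) -> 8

-- 31. maze.move(dir=south) -> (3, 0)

-- 32. maze.sense(dir=east) -> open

-- 33. stack.push(x=east) -> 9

-- 34. maze.move(dir=east) -> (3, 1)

-- 35. maze.sense(dir=east) -> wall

-- 36. maze.sense(dir=south) -> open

-- 37. stack.push(x=south) -> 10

-- 38. maze.move(dir=south) -> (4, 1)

-- 39. maze.sense(dir=west) -> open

-- 40. stack.push(x=west) -> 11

-- 41. maze.move(dir=west) -> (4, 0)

-- 42. stack.pop() -> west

-- 43. maze.move(dir=east) -> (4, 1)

-- 44. maze.sense(dir=east) -> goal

-- 45. maze.move(dir=east) -> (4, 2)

Answer: (4, 2)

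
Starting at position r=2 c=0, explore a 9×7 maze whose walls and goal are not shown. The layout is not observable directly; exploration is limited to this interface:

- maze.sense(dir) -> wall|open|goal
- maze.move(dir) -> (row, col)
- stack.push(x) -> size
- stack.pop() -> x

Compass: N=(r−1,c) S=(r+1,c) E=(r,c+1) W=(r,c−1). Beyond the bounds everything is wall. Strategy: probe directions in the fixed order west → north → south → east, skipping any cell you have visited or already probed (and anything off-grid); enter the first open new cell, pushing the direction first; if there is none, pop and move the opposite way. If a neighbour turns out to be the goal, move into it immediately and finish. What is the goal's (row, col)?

Action: sense[dir→north]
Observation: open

Action: push[x→north]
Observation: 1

Action: move[dir→north]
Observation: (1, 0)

Action: sense[dir→north]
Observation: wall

Action: sense[dir→east]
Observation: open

Action: push[x→east]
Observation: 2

Action: move[dir→east]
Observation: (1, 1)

Action: sense[dir→north]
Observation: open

Action: push[x→north]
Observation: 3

Action: move[dir→north]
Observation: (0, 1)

Action: sense[dir→east]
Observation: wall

Action: pop[]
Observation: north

Action: move[dir→south]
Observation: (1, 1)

Action: sense[dir→south]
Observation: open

Action: push[x→south]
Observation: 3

Action: move[dir→south]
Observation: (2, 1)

Action: sense[dir→south]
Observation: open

Action: push[x→south]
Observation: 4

Action: move[dir→south]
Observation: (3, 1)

Action: sense[dir→west]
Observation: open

Action: push[x→west]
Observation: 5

Action: move[dir→west]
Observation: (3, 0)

Action: sense[dir→south]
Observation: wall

Action: pop[]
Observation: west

Action: move[dir→east]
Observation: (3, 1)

Action: sense[dir→south]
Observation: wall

Action: sense[dir→east]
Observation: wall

Action: pop[]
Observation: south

Action: move[dir→north]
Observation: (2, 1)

Action: sense[dir→east]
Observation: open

Action: push[x→east]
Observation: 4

Action: move[dir→east]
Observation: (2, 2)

Action: sense[dir→north]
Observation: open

Action: push[x→north]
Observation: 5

Action: move[dir→north]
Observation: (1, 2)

Action: sense[dir→east]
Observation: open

Action: push[x→east]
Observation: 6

Action: move[dir→east]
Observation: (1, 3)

Action: sense[dir→north]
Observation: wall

Action: sense[dir→south]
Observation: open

Action: push[x→south]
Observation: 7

Action: move[dir→south]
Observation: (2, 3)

Action: sense[dir→south]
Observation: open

Action: push[x→south]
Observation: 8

Action: move[dir→south]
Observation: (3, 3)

Action: sense[dir→south]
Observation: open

Action: push[x→south]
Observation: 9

Action: move[dir→south]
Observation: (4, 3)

Action: sense[dir→west]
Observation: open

Action: push[x→west]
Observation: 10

Action: move[dir→west]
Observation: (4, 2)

Action: sense[dir→south]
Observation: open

Action: push[x→south]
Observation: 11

Action: move[dir→south]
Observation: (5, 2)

Action: sense[dir→west]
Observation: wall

Action: sense[dir→south]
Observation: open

Action: push[x→south]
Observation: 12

Action: move[dir→south]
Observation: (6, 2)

Action: sense[dir→west]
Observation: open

Action: push[x→west]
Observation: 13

Action: move[dir→west]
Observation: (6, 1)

Action: sense[dir→west]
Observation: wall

Action: sense[dir→south]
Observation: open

Action: push[x→south]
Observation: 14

Action: move[dir→south]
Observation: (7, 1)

Action: sense[dir→west]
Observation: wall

Action: sense[dir→south]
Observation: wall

Action: sense[dir→east]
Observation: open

Action: push[x→east]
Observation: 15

Action: move[dir→east]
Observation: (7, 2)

Action: sense[dir→south]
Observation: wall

Action: sense[dir→east]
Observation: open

Action: push[x→east]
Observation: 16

Action: move[dir→east]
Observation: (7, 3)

Action: sense[dir→north]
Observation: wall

Action: sense[dir→south]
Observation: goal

Action: move[dir→south]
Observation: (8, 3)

Answer: (8, 3)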